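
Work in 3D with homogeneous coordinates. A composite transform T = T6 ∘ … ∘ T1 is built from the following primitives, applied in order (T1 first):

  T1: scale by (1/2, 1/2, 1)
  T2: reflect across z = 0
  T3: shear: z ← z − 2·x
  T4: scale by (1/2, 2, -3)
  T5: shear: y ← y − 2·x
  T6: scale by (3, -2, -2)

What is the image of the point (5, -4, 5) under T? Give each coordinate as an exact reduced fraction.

T1 scale by (1/2, 1/2, 1): (5, -4, 5) → (5/2, -2, 5)
T2 reflect across z = 0: (5/2, -2, 5) → (5/2, -2, -5)
T3 shear: z ← z − 2·x: (5/2, -2, -5) → (5/2, -2, -10)
T4 scale by (1/2, 2, -3): (5/2, -2, -10) → (5/4, -4, 30)
T5 shear: y ← y − 2·x: (5/4, -4, 30) → (5/4, -13/2, 30)
T6 scale by (3, -2, -2): (5/4, -13/2, 30) → (15/4, 13, -60)

T(p) = (15/4, 13, -60)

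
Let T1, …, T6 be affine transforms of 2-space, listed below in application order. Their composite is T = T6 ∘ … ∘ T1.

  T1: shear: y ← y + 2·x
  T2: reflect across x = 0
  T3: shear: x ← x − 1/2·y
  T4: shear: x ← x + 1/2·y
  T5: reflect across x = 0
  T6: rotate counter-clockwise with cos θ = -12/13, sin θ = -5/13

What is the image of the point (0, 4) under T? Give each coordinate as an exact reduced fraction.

T1 shear: y ← y + 2·x: (0, 4) → (0, 4)
T2 reflect across x = 0: (0, 4) → (0, 4)
T3 shear: x ← x − 1/2·y: (0, 4) → (-2, 4)
T4 shear: x ← x + 1/2·y: (-2, 4) → (0, 4)
T5 reflect across x = 0: (0, 4) → (0, 4)
T6 rotate counter-clockwise with cos θ = -12/13, sin θ = -5/13: (0, 4) → (20/13, -48/13)

T(p) = (20/13, -48/13)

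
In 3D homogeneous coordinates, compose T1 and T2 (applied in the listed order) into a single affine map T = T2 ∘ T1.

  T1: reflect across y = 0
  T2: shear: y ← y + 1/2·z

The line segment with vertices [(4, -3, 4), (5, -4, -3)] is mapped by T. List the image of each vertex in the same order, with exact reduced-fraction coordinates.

T1 reflect across y = 0: (4, -3, 4) → (4, 3, 4); (5, -4, -3) → (5, 4, -3)
T2 shear: y ← y + 1/2·z: (4, 3, 4) → (4, 5, 4); (5, 4, -3) → (5, 5/2, -3)

image vertices: (4, 5, 4), (5, 5/2, -3)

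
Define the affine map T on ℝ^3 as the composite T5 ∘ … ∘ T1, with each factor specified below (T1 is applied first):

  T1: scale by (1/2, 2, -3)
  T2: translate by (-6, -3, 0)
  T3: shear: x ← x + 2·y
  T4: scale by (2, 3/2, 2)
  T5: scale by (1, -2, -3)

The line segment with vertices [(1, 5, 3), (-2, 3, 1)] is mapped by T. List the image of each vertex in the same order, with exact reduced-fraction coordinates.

image vertices: (17, -21, 54), (-2, -9, 18)

T1 scale by (1/2, 2, -3): (1, 5, 3) → (1/2, 10, -9); (-2, 3, 1) → (-1, 6, -3)
T2 translate by (-6, -3, 0): (1/2, 10, -9) → (-11/2, 7, -9); (-1, 6, -3) → (-7, 3, -3)
T3 shear: x ← x + 2·y: (-11/2, 7, -9) → (17/2, 7, -9); (-7, 3, -3) → (-1, 3, -3)
T4 scale by (2, 3/2, 2): (17/2, 7, -9) → (17, 21/2, -18); (-1, 3, -3) → (-2, 9/2, -6)
T5 scale by (1, -2, -3): (17, 21/2, -18) → (17, -21, 54); (-2, 9/2, -6) → (-2, -9, 18)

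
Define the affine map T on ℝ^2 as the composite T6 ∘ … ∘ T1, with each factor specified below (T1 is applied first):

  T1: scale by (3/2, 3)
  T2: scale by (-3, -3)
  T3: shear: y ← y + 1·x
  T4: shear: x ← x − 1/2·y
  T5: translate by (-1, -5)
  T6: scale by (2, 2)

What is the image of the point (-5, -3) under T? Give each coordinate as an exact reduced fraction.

T1 scale by (3/2, 3): (-5, -3) → (-15/2, -9)
T2 scale by (-3, -3): (-15/2, -9) → (45/2, 27)
T3 shear: y ← y + 1·x: (45/2, 27) → (45/2, 99/2)
T4 shear: x ← x − 1/2·y: (45/2, 99/2) → (-9/4, 99/2)
T5 translate by (-1, -5): (-9/4, 99/2) → (-13/4, 89/2)
T6 scale by (2, 2): (-13/4, 89/2) → (-13/2, 89)

T(p) = (-13/2, 89)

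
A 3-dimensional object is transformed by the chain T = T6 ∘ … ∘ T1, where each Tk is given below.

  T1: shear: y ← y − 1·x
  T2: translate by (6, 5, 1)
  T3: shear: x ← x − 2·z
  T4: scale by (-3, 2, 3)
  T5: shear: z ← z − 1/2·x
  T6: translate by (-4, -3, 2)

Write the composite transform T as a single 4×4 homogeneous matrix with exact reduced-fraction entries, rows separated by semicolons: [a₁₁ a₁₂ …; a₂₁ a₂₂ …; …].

T1 = [1 0 0 0; -1 1 0 0; 0 0 1 0; 0 0 0 1]
T2·T1 = [1 0 0 6; -1 1 0 5; 0 0 1 1; 0 0 0 1]
T3·…·T1 = [1 0 -2 4; -1 1 0 5; 0 0 1 1; 0 0 0 1]
T4·…·T1 = [-3 0 6 -12; -2 2 0 10; 0 0 3 3; 0 0 0 1]
T5·…·T1 = [-3 0 6 -12; -2 2 0 10; 3/2 0 0 9; 0 0 0 1]
T6·…·T1 = [-3 0 6 -16; -2 2 0 7; 3/2 0 0 11; 0 0 0 1]

T = [-3 0 6 -16; -2 2 0 7; 3/2 0 0 11; 0 0 0 1]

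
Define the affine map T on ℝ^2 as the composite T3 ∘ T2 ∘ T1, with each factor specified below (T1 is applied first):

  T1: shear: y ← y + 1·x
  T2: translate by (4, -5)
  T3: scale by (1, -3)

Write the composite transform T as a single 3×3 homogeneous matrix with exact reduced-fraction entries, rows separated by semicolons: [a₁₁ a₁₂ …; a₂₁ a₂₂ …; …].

T = [1 0 4; -3 -3 15; 0 0 1]

T1 = [1 0 0; 1 1 0; 0 0 1]
T2·T1 = [1 0 4; 1 1 -5; 0 0 1]
T3·…·T1 = [1 0 4; -3 -3 15; 0 0 1]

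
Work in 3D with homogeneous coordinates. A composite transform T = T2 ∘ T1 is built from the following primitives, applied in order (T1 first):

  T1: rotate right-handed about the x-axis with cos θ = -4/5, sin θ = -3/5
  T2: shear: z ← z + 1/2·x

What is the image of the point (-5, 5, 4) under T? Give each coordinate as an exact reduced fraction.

T1 rotate right-handed about the x-axis with cos θ = -4/5, sin θ = -3/5: (-5, 5, 4) → (-5, -8/5, -31/5)
T2 shear: z ← z + 1/2·x: (-5, -8/5, -31/5) → (-5, -8/5, -87/10)

T(p) = (-5, -8/5, -87/10)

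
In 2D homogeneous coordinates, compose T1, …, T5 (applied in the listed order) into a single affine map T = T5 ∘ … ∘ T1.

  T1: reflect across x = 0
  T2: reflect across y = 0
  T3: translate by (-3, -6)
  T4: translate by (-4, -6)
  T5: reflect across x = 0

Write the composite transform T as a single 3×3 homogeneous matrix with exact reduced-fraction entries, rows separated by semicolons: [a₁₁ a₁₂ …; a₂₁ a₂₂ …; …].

T1 = [-1 0 0; 0 1 0; 0 0 1]
T2·T1 = [-1 0 0; 0 -1 0; 0 0 1]
T3·…·T1 = [-1 0 -3; 0 -1 -6; 0 0 1]
T4·…·T1 = [-1 0 -7; 0 -1 -12; 0 0 1]
T5·…·T1 = [1 0 7; 0 -1 -12; 0 0 1]

T = [1 0 7; 0 -1 -12; 0 0 1]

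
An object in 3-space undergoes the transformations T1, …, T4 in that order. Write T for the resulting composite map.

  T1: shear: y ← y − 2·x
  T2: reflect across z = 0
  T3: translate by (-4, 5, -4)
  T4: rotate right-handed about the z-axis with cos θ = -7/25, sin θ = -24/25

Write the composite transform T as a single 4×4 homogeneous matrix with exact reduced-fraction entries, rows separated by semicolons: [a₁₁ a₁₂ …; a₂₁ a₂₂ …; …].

T = [-11/5 24/25 0 148/25; -2/5 -7/25 0 61/25; 0 0 -1 -4; 0 0 0 1]

T1 = [1 0 0 0; -2 1 0 0; 0 0 1 0; 0 0 0 1]
T2·T1 = [1 0 0 0; -2 1 0 0; 0 0 -1 0; 0 0 0 1]
T3·…·T1 = [1 0 0 -4; -2 1 0 5; 0 0 -1 -4; 0 0 0 1]
T4·…·T1 = [-11/5 24/25 0 148/25; -2/5 -7/25 0 61/25; 0 0 -1 -4; 0 0 0 1]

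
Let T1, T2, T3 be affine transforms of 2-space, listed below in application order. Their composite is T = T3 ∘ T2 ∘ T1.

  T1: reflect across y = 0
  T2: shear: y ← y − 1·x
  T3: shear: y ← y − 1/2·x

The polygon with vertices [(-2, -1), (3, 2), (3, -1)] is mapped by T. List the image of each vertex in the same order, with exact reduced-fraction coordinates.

T1 reflect across y = 0: (-2, -1) → (-2, 1); (3, 2) → (3, -2); (3, -1) → (3, 1)
T2 shear: y ← y − 1·x: (-2, 1) → (-2, 3); (3, -2) → (3, -5); (3, 1) → (3, -2)
T3 shear: y ← y − 1/2·x: (-2, 3) → (-2, 4); (3, -5) → (3, -13/2); (3, -2) → (3, -7/2)

image vertices: (-2, 4), (3, -13/2), (3, -7/2)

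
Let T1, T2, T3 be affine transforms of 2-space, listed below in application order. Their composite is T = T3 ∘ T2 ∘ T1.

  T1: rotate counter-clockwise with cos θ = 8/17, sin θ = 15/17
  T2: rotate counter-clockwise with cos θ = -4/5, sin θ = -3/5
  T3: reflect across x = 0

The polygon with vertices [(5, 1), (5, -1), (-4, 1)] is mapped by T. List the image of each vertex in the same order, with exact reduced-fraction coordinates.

image vertices: (-149/85, -407/85), (19/85, -433/85), (-32/85, 349/85)

T1 rotate counter-clockwise with cos θ = 8/17, sin θ = 15/17: (5, 1) → (25/17, 83/17); (5, -1) → (55/17, 67/17); (-4, 1) → (-47/17, -52/17)
T2 rotate counter-clockwise with cos θ = -4/5, sin θ = -3/5: (25/17, 83/17) → (149/85, -407/85); (55/17, 67/17) → (-19/85, -433/85); (-47/17, -52/17) → (32/85, 349/85)
T3 reflect across x = 0: (149/85, -407/85) → (-149/85, -407/85); (-19/85, -433/85) → (19/85, -433/85); (32/85, 349/85) → (-32/85, 349/85)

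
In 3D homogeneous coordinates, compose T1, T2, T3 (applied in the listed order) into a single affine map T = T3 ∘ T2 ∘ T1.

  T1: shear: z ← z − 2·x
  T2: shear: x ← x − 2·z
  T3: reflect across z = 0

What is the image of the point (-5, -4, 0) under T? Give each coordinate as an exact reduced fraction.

T(p) = (-25, -4, -10)

T1 shear: z ← z − 2·x: (-5, -4, 0) → (-5, -4, 10)
T2 shear: x ← x − 2·z: (-5, -4, 10) → (-25, -4, 10)
T3 reflect across z = 0: (-25, -4, 10) → (-25, -4, -10)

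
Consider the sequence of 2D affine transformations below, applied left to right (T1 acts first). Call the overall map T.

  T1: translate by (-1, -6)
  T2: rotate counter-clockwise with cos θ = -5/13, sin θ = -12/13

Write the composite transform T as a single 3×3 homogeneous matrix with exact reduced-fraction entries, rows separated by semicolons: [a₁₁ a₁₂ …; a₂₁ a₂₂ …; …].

T1 = [1 0 -1; 0 1 -6; 0 0 1]
T2·T1 = [-5/13 12/13 -67/13; -12/13 -5/13 42/13; 0 0 1]

T = [-5/13 12/13 -67/13; -12/13 -5/13 42/13; 0 0 1]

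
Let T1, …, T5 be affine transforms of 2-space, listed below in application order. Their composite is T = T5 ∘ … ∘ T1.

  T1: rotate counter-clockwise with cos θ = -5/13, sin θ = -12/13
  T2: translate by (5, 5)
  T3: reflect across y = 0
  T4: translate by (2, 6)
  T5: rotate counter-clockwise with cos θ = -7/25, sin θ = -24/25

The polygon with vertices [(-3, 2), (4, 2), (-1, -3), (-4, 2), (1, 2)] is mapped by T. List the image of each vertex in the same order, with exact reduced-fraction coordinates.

T1 rotate counter-clockwise with cos θ = -5/13, sin θ = -12/13: (-3, 2) → (3, 2); (4, 2) → (4/13, -58/13); (-1, -3) → (-31/13, 27/13); (-4, 2) → (44/13, 38/13); (1, 2) → (19/13, -22/13)
T2 translate by (5, 5): (3, 2) → (8, 7); (4/13, -58/13) → (69/13, 7/13); (-31/13, 27/13) → (34/13, 92/13); (44/13, 38/13) → (109/13, 103/13); (19/13, -22/13) → (84/13, 43/13)
T3 reflect across y = 0: (8, 7) → (8, -7); (69/13, 7/13) → (69/13, -7/13); (34/13, 92/13) → (34/13, -92/13); (109/13, 103/13) → (109/13, -103/13); (84/13, 43/13) → (84/13, -43/13)
T4 translate by (2, 6): (8, -7) → (10, -1); (69/13, -7/13) → (95/13, 71/13); (34/13, -92/13) → (60/13, -14/13); (109/13, -103/13) → (135/13, -25/13); (84/13, -43/13) → (110/13, 35/13)
T5 rotate counter-clockwise with cos θ = -7/25, sin θ = -24/25: (10, -1) → (-94/25, -233/25); (95/13, 71/13) → (1039/325, -2777/325); (60/13, -14/13) → (-756/325, -1342/325); (135/13, -25/13) → (-309/65, -613/65); (110/13, 35/13) → (14/65, -577/65)

image vertices: (-94/25, -233/25), (1039/325, -2777/325), (-756/325, -1342/325), (-309/65, -613/65), (14/65, -577/65)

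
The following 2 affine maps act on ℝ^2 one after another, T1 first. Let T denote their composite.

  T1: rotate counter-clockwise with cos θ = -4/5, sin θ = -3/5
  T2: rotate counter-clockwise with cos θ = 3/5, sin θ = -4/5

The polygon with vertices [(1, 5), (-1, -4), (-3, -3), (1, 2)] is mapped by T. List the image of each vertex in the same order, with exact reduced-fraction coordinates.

image vertices: (-59/25, -113/25), (52/25, 89/25), (93/25, 51/25), (-38/25, -41/25)

T1 rotate counter-clockwise with cos θ = -4/5, sin θ = -3/5: (1, 5) → (11/5, -23/5); (-1, -4) → (-8/5, 19/5); (-3, -3) → (3/5, 21/5); (1, 2) → (2/5, -11/5)
T2 rotate counter-clockwise with cos θ = 3/5, sin θ = -4/5: (11/5, -23/5) → (-59/25, -113/25); (-8/5, 19/5) → (52/25, 89/25); (3/5, 21/5) → (93/25, 51/25); (2/5, -11/5) → (-38/25, -41/25)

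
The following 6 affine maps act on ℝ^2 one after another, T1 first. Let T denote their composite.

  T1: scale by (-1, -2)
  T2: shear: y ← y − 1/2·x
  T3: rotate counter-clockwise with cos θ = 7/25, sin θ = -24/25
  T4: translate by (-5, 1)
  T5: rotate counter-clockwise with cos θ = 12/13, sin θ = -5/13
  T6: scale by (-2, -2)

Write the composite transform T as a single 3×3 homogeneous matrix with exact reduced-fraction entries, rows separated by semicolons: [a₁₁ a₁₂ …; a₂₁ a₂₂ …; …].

T1 = [-1 0 0; 0 -2 0; 0 0 1]
T2·T1 = [-1 0 0; 1/2 -2 0; 0 0 1]
T3·…·T1 = [1/5 -48/25 0; 11/10 -14/25 0; 0 0 1]
T4·…·T1 = [1/5 -48/25 -5; 11/10 -14/25 1; 0 0 1]
T5·…·T1 = [79/130 -646/325 -55/13; 61/65 72/325 37/13; 0 0 1]
T6·…·T1 = [-79/65 1292/325 110/13; -122/65 -144/325 -74/13; 0 0 1]

T = [-79/65 1292/325 110/13; -122/65 -144/325 -74/13; 0 0 1]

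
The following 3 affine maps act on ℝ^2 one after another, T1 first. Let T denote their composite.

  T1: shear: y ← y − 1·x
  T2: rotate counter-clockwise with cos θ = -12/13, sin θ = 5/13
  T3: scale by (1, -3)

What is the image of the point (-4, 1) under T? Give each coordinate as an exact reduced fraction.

T1 shear: y ← y − 1·x: (-4, 1) → (-4, 5)
T2 rotate counter-clockwise with cos θ = -12/13, sin θ = 5/13: (-4, 5) → (23/13, -80/13)
T3 scale by (1, -3): (23/13, -80/13) → (23/13, 240/13)

T(p) = (23/13, 240/13)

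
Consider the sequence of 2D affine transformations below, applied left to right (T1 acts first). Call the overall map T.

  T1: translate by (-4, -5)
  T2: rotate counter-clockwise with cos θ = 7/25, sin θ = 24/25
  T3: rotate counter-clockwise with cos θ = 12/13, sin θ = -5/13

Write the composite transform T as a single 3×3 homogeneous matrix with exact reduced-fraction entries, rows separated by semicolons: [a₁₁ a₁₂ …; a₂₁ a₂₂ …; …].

T1 = [1 0 -4; 0 1 -5; 0 0 1]
T2·T1 = [7/25 -24/25 92/25; 24/25 7/25 -131/25; 0 0 1]
T3·…·T1 = [204/325 -253/325 449/325; 253/325 204/325 -2032/325; 0 0 1]

T = [204/325 -253/325 449/325; 253/325 204/325 -2032/325; 0 0 1]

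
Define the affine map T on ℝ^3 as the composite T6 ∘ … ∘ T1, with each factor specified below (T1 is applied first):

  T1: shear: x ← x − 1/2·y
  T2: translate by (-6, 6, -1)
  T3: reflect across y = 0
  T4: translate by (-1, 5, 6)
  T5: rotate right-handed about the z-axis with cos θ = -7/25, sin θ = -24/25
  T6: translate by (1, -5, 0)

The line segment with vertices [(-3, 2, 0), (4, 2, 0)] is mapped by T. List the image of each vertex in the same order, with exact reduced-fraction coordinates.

T1 shear: x ← x − 1/2·y: (-3, 2, 0) → (-4, 2, 0); (4, 2, 0) → (3, 2, 0)
T2 translate by (-6, 6, -1): (-4, 2, 0) → (-10, 8, -1); (3, 2, 0) → (-3, 8, -1)
T3 reflect across y = 0: (-10, 8, -1) → (-10, -8, -1); (-3, 8, -1) → (-3, -8, -1)
T4 translate by (-1, 5, 6): (-10, -8, -1) → (-11, -3, 5); (-3, -8, -1) → (-4, -3, 5)
T5 rotate right-handed about the z-axis with cos θ = -7/25, sin θ = -24/25: (-11, -3, 5) → (1/5, 57/5, 5); (-4, -3, 5) → (-44/25, 117/25, 5)
T6 translate by (1, -5, 0): (1/5, 57/5, 5) → (6/5, 32/5, 5); (-44/25, 117/25, 5) → (-19/25, -8/25, 5)

image vertices: (6/5, 32/5, 5), (-19/25, -8/25, 5)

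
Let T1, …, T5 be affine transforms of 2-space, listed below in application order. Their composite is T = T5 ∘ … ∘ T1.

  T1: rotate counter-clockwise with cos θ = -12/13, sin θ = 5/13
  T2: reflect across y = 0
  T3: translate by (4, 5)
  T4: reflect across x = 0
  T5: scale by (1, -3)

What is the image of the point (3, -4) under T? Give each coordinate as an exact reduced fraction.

T(p) = (-36/13, -6/13)

T1 rotate counter-clockwise with cos θ = -12/13, sin θ = 5/13: (3, -4) → (-16/13, 63/13)
T2 reflect across y = 0: (-16/13, 63/13) → (-16/13, -63/13)
T3 translate by (4, 5): (-16/13, -63/13) → (36/13, 2/13)
T4 reflect across x = 0: (36/13, 2/13) → (-36/13, 2/13)
T5 scale by (1, -3): (-36/13, 2/13) → (-36/13, -6/13)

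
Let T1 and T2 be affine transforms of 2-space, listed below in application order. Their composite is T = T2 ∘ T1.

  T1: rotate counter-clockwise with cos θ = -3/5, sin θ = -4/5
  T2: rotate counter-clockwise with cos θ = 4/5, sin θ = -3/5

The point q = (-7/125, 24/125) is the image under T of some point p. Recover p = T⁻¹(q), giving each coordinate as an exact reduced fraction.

T1 = [-3/5 4/5 0; -4/5 -3/5 0; 0 0 1]
T2·T1 = [-24/25 7/25 0; -7/25 -24/25 0; 0 0 1]
det M = 1; M⁻¹ = [-24/25 -7/25 0; 7/25 -24/25 0; 0 0 1]
M⁻¹ · (-7/125, 24/125)ᵀ = (0, -1/5)ᵀ

p = (0, -1/5)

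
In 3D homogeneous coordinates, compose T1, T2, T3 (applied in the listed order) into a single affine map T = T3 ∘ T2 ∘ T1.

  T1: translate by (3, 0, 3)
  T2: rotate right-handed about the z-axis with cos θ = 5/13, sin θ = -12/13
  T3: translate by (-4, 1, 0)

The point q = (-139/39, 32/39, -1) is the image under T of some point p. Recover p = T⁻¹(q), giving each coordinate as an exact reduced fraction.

p = (-8/3, 1/3, -4)

T1 = [1 0 0 3; 0 1 0 0; 0 0 1 3; 0 0 0 1]
T2·T1 = [5/13 12/13 0 15/13; -12/13 5/13 0 -36/13; 0 0 1 3; 0 0 0 1]
T3·…·T1 = [5/13 12/13 0 -37/13; -12/13 5/13 0 -23/13; 0 0 1 3; 0 0 0 1]
det M = 1; M⁻¹ = [5/13 -12/13 0 -7/13; 12/13 5/13 0 43/13; 0 0 1 -3; 0 0 0 1]
M⁻¹ · (-139/39, 32/39, -1)ᵀ = (-8/3, 1/3, -4)ᵀ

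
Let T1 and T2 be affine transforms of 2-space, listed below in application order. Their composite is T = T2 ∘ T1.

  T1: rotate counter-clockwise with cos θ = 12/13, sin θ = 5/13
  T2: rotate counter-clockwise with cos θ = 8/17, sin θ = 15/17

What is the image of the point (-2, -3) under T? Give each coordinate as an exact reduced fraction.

T(p) = (618/221, -503/221)

T1 rotate counter-clockwise with cos θ = 12/13, sin θ = 5/13: (-2, -3) → (-9/13, -46/13)
T2 rotate counter-clockwise with cos θ = 8/17, sin θ = 15/17: (-9/13, -46/13) → (618/221, -503/221)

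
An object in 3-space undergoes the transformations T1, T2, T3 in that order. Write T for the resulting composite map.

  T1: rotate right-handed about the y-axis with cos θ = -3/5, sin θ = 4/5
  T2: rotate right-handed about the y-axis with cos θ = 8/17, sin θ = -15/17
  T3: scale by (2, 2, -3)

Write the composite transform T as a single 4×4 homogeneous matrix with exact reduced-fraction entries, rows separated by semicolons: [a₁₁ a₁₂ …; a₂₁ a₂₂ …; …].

T1 = [-3/5 0 4/5 0; 0 1 0 0; -4/5 0 -3/5 0; 0 0 0 1]
T2·T1 = [36/85 0 77/85 0; 0 1 0 0; -77/85 0 36/85 0; 0 0 0 1]
T3·…·T1 = [72/85 0 154/85 0; 0 2 0 0; 231/85 0 -108/85 0; 0 0 0 1]

T = [72/85 0 154/85 0; 0 2 0 0; 231/85 0 -108/85 0; 0 0 0 1]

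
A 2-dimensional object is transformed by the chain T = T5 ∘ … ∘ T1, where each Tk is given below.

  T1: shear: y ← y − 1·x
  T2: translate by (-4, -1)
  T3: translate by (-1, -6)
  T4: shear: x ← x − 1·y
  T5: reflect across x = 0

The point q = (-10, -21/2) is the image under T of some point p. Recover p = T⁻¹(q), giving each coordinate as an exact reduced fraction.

T1 = [1 0 0; -1 1 0; 0 0 1]
T2·T1 = [1 0 -4; -1 1 -1; 0 0 1]
T3·…·T1 = [1 0 -5; -1 1 -7; 0 0 1]
T4·…·T1 = [2 -1 2; -1 1 -7; 0 0 1]
T5·…·T1 = [-2 1 -2; -1 1 -7; 0 0 1]
det M = -1; M⁻¹ = [-1 1 5; -1 2 12; 0 0 1]
M⁻¹ · (-10, -21/2)ᵀ = (9/2, 1)ᵀ

p = (9/2, 1)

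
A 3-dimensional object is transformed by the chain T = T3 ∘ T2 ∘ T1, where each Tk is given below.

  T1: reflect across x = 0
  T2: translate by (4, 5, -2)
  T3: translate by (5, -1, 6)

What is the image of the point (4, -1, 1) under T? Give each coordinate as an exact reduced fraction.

T1 reflect across x = 0: (4, -1, 1) → (-4, -1, 1)
T2 translate by (4, 5, -2): (-4, -1, 1) → (0, 4, -1)
T3 translate by (5, -1, 6): (0, 4, -1) → (5, 3, 5)

T(p) = (5, 3, 5)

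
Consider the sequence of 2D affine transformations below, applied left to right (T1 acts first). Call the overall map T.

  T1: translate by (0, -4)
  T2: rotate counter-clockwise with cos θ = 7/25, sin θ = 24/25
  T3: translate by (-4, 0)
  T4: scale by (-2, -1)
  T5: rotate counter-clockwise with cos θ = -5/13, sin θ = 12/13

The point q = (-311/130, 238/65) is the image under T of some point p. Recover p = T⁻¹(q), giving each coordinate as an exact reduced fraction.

p = (-1/4, 2)

T1 = [1 0 0; 0 1 -4; 0 0 1]
T2·T1 = [7/25 -24/25 96/25; 24/25 7/25 -28/25; 0 0 1]
T3·…·T1 = [7/25 -24/25 -4/25; 24/25 7/25 -28/25; 0 0 1]
T4·…·T1 = [-14/25 48/25 8/25; -24/25 -7/25 28/25; 0 0 1]
T5·…·T1 = [358/325 -12/25 -376/325; -48/325 47/25 -44/325; 0 0 1]
det M = 2; M⁻¹ = [47/50 6/25 28/25; 24/325 179/325 4/25; 0 0 1]
M⁻¹ · (-311/130, 238/65)ᵀ = (-1/4, 2)ᵀ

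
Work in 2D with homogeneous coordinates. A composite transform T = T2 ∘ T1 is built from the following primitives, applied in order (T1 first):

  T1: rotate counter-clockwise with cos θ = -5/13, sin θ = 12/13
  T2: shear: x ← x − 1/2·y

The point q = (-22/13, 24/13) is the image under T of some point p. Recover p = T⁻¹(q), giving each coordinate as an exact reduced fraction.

T1 = [-5/13 -12/13 0; 12/13 -5/13 0; 0 0 1]
T2·T1 = [-11/13 -19/26 0; 12/13 -5/13 0; 0 0 1]
det M = 1; M⁻¹ = [-5/13 19/26 0; -12/13 -11/13 0; 0 0 1]
M⁻¹ · (-22/13, 24/13)ᵀ = (2, 0)ᵀ

p = (2, 0)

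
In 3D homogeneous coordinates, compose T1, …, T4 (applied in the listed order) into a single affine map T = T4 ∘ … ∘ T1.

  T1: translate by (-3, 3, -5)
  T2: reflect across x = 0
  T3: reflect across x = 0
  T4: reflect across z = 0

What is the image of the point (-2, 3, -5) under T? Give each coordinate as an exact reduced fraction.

T(p) = (-5, 6, 10)

T1 translate by (-3, 3, -5): (-2, 3, -5) → (-5, 6, -10)
T2 reflect across x = 0: (-5, 6, -10) → (5, 6, -10)
T3 reflect across x = 0: (5, 6, -10) → (-5, 6, -10)
T4 reflect across z = 0: (-5, 6, -10) → (-5, 6, 10)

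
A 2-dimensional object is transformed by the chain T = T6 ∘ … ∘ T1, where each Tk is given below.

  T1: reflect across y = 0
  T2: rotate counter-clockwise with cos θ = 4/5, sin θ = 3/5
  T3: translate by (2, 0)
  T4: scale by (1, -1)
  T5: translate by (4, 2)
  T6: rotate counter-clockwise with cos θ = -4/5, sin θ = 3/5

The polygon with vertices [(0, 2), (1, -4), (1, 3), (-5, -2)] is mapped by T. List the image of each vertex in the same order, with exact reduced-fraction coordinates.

image vertices: (-198/25, 36/25), (-61/25, 102/25), (-229/25, 53/25), (-67/25, -56/25)

T1 reflect across y = 0: (0, 2) → (0, -2); (1, -4) → (1, 4); (1, 3) → (1, -3); (-5, -2) → (-5, 2)
T2 rotate counter-clockwise with cos θ = 4/5, sin θ = 3/5: (0, -2) → (6/5, -8/5); (1, 4) → (-8/5, 19/5); (1, -3) → (13/5, -9/5); (-5, 2) → (-26/5, -7/5)
T3 translate by (2, 0): (6/5, -8/5) → (16/5, -8/5); (-8/5, 19/5) → (2/5, 19/5); (13/5, -9/5) → (23/5, -9/5); (-26/5, -7/5) → (-16/5, -7/5)
T4 scale by (1, -1): (16/5, -8/5) → (16/5, 8/5); (2/5, 19/5) → (2/5, -19/5); (23/5, -9/5) → (23/5, 9/5); (-16/5, -7/5) → (-16/5, 7/5)
T5 translate by (4, 2): (16/5, 8/5) → (36/5, 18/5); (2/5, -19/5) → (22/5, -9/5); (23/5, 9/5) → (43/5, 19/5); (-16/5, 7/5) → (4/5, 17/5)
T6 rotate counter-clockwise with cos θ = -4/5, sin θ = 3/5: (36/5, 18/5) → (-198/25, 36/25); (22/5, -9/5) → (-61/25, 102/25); (43/5, 19/5) → (-229/25, 53/25); (4/5, 17/5) → (-67/25, -56/25)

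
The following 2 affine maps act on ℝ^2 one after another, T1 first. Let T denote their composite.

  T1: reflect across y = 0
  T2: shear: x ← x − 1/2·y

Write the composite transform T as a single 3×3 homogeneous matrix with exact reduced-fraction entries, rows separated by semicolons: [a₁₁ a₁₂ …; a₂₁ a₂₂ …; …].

T1 = [1 0 0; 0 -1 0; 0 0 1]
T2·T1 = [1 1/2 0; 0 -1 0; 0 0 1]

T = [1 1/2 0; 0 -1 0; 0 0 1]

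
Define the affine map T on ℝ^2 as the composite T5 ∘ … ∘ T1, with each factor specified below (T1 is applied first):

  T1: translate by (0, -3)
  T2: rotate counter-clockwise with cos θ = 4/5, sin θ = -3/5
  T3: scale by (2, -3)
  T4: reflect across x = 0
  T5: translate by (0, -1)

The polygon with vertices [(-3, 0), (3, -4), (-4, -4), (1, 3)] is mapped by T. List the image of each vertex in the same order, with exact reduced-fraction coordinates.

T1 translate by (0, -3): (-3, 0) → (-3, -3); (3, -4) → (3, -7); (-4, -4) → (-4, -7); (1, 3) → (1, 0)
T2 rotate counter-clockwise with cos θ = 4/5, sin θ = -3/5: (-3, -3) → (-21/5, -3/5); (3, -7) → (-9/5, -37/5); (-4, -7) → (-37/5, -16/5); (1, 0) → (4/5, -3/5)
T3 scale by (2, -3): (-21/5, -3/5) → (-42/5, 9/5); (-9/5, -37/5) → (-18/5, 111/5); (-37/5, -16/5) → (-74/5, 48/5); (4/5, -3/5) → (8/5, 9/5)
T4 reflect across x = 0: (-42/5, 9/5) → (42/5, 9/5); (-18/5, 111/5) → (18/5, 111/5); (-74/5, 48/5) → (74/5, 48/5); (8/5, 9/5) → (-8/5, 9/5)
T5 translate by (0, -1): (42/5, 9/5) → (42/5, 4/5); (18/5, 111/5) → (18/5, 106/5); (74/5, 48/5) → (74/5, 43/5); (-8/5, 9/5) → (-8/5, 4/5)

image vertices: (42/5, 4/5), (18/5, 106/5), (74/5, 43/5), (-8/5, 4/5)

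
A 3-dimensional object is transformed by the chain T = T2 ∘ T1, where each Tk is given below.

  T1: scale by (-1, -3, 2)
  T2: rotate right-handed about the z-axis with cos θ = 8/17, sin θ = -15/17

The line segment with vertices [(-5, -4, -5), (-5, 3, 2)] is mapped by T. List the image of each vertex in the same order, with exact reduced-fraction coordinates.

T1 scale by (-1, -3, 2): (-5, -4, -5) → (5, 12, -10); (-5, 3, 2) → (5, -9, 4)
T2 rotate right-handed about the z-axis with cos θ = 8/17, sin θ = -15/17: (5, 12, -10) → (220/17, 21/17, -10); (5, -9, 4) → (-95/17, -147/17, 4)

image vertices: (220/17, 21/17, -10), (-95/17, -147/17, 4)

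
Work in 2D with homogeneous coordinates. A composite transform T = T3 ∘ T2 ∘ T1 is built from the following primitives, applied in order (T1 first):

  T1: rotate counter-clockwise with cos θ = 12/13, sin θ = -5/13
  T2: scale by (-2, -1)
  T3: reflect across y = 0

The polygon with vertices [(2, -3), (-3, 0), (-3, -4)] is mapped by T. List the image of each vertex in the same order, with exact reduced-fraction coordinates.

image vertices: (-18/13, -46/13), (72/13, 15/13), (112/13, -33/13)

T1 rotate counter-clockwise with cos θ = 12/13, sin θ = -5/13: (2, -3) → (9/13, -46/13); (-3, 0) → (-36/13, 15/13); (-3, -4) → (-56/13, -33/13)
T2 scale by (-2, -1): (9/13, -46/13) → (-18/13, 46/13); (-36/13, 15/13) → (72/13, -15/13); (-56/13, -33/13) → (112/13, 33/13)
T3 reflect across y = 0: (-18/13, 46/13) → (-18/13, -46/13); (72/13, -15/13) → (72/13, 15/13); (112/13, 33/13) → (112/13, -33/13)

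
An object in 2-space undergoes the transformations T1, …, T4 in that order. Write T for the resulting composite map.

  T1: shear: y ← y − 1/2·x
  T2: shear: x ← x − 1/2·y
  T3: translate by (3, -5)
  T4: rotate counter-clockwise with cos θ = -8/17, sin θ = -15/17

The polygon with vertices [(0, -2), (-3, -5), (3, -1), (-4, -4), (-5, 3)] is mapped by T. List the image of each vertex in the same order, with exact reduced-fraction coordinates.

image vertices: (-137/17, -4/17), (-283/34, 167/68), (-341/34, -195/68), (-105/17, 56/17), (91/34, 269/68)

T1 shear: y ← y − 1/2·x: (0, -2) → (0, -2); (-3, -5) → (-3, -7/2); (3, -1) → (3, -5/2); (-4, -4) → (-4, -2); (-5, 3) → (-5, 11/2)
T2 shear: x ← x − 1/2·y: (0, -2) → (1, -2); (-3, -7/2) → (-5/4, -7/2); (3, -5/2) → (17/4, -5/2); (-4, -2) → (-3, -2); (-5, 11/2) → (-31/4, 11/2)
T3 translate by (3, -5): (1, -2) → (4, -7); (-5/4, -7/2) → (7/4, -17/2); (17/4, -5/2) → (29/4, -15/2); (-3, -2) → (0, -7); (-31/4, 11/2) → (-19/4, 1/2)
T4 rotate counter-clockwise with cos θ = -8/17, sin θ = -15/17: (4, -7) → (-137/17, -4/17); (7/4, -17/2) → (-283/34, 167/68); (29/4, -15/2) → (-341/34, -195/68); (0, -7) → (-105/17, 56/17); (-19/4, 1/2) → (91/34, 269/68)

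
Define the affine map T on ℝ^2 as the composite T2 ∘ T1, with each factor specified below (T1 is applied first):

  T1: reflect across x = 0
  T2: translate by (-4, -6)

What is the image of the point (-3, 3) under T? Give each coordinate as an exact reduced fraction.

T(p) = (-1, -3)

T1 reflect across x = 0: (-3, 3) → (3, 3)
T2 translate by (-4, -6): (3, 3) → (-1, -3)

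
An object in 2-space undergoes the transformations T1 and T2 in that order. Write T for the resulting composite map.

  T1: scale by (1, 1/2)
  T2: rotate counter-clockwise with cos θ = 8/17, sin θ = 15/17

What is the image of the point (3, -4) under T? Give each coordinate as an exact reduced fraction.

T1 scale by (1, 1/2): (3, -4) → (3, -2)
T2 rotate counter-clockwise with cos θ = 8/17, sin θ = 15/17: (3, -2) → (54/17, 29/17)

T(p) = (54/17, 29/17)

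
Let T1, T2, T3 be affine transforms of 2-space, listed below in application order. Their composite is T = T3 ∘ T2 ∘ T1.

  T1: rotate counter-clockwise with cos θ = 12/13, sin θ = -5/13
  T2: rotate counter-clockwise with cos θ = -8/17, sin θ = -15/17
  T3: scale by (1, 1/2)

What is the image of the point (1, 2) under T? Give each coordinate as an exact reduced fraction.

T(p) = (109/221, -241/221)

T1 rotate counter-clockwise with cos θ = 12/13, sin θ = -5/13: (1, 2) → (22/13, 19/13)
T2 rotate counter-clockwise with cos θ = -8/17, sin θ = -15/17: (22/13, 19/13) → (109/221, -482/221)
T3 scale by (1, 1/2): (109/221, -482/221) → (109/221, -241/221)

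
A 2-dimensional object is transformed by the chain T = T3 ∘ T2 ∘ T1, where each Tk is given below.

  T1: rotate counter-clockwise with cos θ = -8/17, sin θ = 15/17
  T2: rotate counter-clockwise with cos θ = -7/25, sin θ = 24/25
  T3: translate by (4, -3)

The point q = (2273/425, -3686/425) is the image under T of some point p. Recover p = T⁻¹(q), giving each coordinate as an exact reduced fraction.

p = (3, 5)

T1 = [-8/17 -15/17 0; 15/17 -8/17 0; 0 0 1]
T2·T1 = [-304/425 297/425 0; -297/425 -304/425 0; 0 0 1]
T3·…·T1 = [-304/425 297/425 4; -297/425 -304/425 -3; 0 0 1]
det M = 1; M⁻¹ = [-304/425 -297/425 13/17; 297/425 -304/425 -84/17; 0 0 1]
M⁻¹ · (2273/425, -3686/425)ᵀ = (3, 5)ᵀ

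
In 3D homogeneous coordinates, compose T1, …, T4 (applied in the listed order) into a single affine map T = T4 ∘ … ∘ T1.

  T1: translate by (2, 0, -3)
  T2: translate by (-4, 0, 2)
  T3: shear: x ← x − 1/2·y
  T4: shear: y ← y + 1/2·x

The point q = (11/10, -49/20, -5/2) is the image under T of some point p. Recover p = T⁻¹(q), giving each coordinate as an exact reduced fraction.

T1 = [1 0 0 2; 0 1 0 0; 0 0 1 -3; 0 0 0 1]
T2·T1 = [1 0 0 -2; 0 1 0 0; 0 0 1 -1; 0 0 0 1]
T3·…·T1 = [1 -1/2 0 -2; 0 1 0 0; 0 0 1 -1; 0 0 0 1]
T4·…·T1 = [1 -1/2 0 -2; 1/2 3/4 0 -1; 0 0 1 -1; 0 0 0 1]
det M = 1; M⁻¹ = [3/4 1/2 0 2; -1/2 1 0 0; 0 0 1 1; 0 0 0 1]
M⁻¹ · (11/10, -49/20, -5/2)ᵀ = (8/5, -3, -3/2)ᵀ

p = (8/5, -3, -3/2)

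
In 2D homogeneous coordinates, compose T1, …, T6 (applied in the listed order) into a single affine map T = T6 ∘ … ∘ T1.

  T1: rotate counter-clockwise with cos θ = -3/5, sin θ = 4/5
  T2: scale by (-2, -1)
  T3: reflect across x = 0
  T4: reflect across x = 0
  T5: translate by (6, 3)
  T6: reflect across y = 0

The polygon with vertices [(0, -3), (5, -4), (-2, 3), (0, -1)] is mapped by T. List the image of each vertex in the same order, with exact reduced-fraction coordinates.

image vertices: (6/5, -6/5), (28/5, 17/5), (42/5, -32/5), (22/5, -12/5)

T1 rotate counter-clockwise with cos θ = -3/5, sin θ = 4/5: (0, -3) → (12/5, 9/5); (5, -4) → (1/5, 32/5); (-2, 3) → (-6/5, -17/5); (0, -1) → (4/5, 3/5)
T2 scale by (-2, -1): (12/5, 9/5) → (-24/5, -9/5); (1/5, 32/5) → (-2/5, -32/5); (-6/5, -17/5) → (12/5, 17/5); (4/5, 3/5) → (-8/5, -3/5)
T3 reflect across x = 0: (-24/5, -9/5) → (24/5, -9/5); (-2/5, -32/5) → (2/5, -32/5); (12/5, 17/5) → (-12/5, 17/5); (-8/5, -3/5) → (8/5, -3/5)
T4 reflect across x = 0: (24/5, -9/5) → (-24/5, -9/5); (2/5, -32/5) → (-2/5, -32/5); (-12/5, 17/5) → (12/5, 17/5); (8/5, -3/5) → (-8/5, -3/5)
T5 translate by (6, 3): (-24/5, -9/5) → (6/5, 6/5); (-2/5, -32/5) → (28/5, -17/5); (12/5, 17/5) → (42/5, 32/5); (-8/5, -3/5) → (22/5, 12/5)
T6 reflect across y = 0: (6/5, 6/5) → (6/5, -6/5); (28/5, -17/5) → (28/5, 17/5); (42/5, 32/5) → (42/5, -32/5); (22/5, 12/5) → (22/5, -12/5)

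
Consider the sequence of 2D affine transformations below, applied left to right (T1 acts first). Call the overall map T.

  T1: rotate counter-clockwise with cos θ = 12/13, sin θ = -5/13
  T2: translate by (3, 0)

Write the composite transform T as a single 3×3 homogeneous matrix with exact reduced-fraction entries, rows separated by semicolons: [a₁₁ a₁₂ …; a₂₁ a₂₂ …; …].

T1 = [12/13 5/13 0; -5/13 12/13 0; 0 0 1]
T2·T1 = [12/13 5/13 3; -5/13 12/13 0; 0 0 1]

T = [12/13 5/13 3; -5/13 12/13 0; 0 0 1]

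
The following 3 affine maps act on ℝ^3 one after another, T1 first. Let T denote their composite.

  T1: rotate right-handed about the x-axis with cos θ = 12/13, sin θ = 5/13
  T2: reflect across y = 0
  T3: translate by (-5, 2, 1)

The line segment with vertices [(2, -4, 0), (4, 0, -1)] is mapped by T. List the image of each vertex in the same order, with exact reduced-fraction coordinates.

image vertices: (-3, 74/13, -7/13), (-1, 21/13, 1/13)

T1 rotate right-handed about the x-axis with cos θ = 12/13, sin θ = 5/13: (2, -4, 0) → (2, -48/13, -20/13); (4, 0, -1) → (4, 5/13, -12/13)
T2 reflect across y = 0: (2, -48/13, -20/13) → (2, 48/13, -20/13); (4, 5/13, -12/13) → (4, -5/13, -12/13)
T3 translate by (-5, 2, 1): (2, 48/13, -20/13) → (-3, 74/13, -7/13); (4, -5/13, -12/13) → (-1, 21/13, 1/13)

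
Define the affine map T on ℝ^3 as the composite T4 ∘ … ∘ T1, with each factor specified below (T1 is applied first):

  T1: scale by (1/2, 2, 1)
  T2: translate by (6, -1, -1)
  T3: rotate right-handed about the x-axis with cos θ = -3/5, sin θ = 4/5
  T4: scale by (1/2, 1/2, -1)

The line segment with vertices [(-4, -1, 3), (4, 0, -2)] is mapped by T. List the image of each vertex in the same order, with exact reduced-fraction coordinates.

T1 scale by (1/2, 2, 1): (-4, -1, 3) → (-2, -2, 3); (4, 0, -2) → (2, 0, -2)
T2 translate by (6, -1, -1): (-2, -2, 3) → (4, -3, 2); (2, 0, -2) → (8, -1, -3)
T3 rotate right-handed about the x-axis with cos θ = -3/5, sin θ = 4/5: (4, -3, 2) → (4, 1/5, -18/5); (8, -1, -3) → (8, 3, 1)
T4 scale by (1/2, 1/2, -1): (4, 1/5, -18/5) → (2, 1/10, 18/5); (8, 3, 1) → (4, 3/2, -1)

image vertices: (2, 1/10, 18/5), (4, 3/2, -1)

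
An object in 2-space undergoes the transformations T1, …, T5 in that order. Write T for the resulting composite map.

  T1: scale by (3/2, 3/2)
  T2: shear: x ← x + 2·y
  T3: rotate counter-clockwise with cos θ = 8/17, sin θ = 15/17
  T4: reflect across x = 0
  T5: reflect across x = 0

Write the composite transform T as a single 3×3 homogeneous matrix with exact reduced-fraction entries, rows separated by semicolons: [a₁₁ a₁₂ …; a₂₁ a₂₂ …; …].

T1 = [3/2 0 0; 0 3/2 0; 0 0 1]
T2·T1 = [3/2 3 0; 0 3/2 0; 0 0 1]
T3·…·T1 = [12/17 3/34 0; 45/34 57/17 0; 0 0 1]
T4·…·T1 = [-12/17 -3/34 0; 45/34 57/17 0; 0 0 1]
T5·…·T1 = [12/17 3/34 0; 45/34 57/17 0; 0 0 1]

T = [12/17 3/34 0; 45/34 57/17 0; 0 0 1]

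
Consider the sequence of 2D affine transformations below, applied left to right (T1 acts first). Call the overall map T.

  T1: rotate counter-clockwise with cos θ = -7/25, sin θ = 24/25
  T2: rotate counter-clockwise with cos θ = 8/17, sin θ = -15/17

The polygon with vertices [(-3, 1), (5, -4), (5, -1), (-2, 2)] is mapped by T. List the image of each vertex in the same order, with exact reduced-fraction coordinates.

T1 rotate counter-clockwise with cos θ = -7/25, sin θ = 24/25: (-3, 1) → (-3/25, -79/25); (5, -4) → (61/25, 148/25); (5, -1) → (-11/25, 127/25); (-2, 2) → (-34/25, -62/25)
T2 rotate counter-clockwise with cos θ = 8/17, sin θ = -15/17: (-3/25, -79/25) → (-1209/425, -587/425); (61/25, 148/25) → (2708/425, 269/425); (-11/25, 127/25) → (1817/425, 1181/425); (-34/25, -62/25) → (-1202/425, 14/425)

image vertices: (-1209/425, -587/425), (2708/425, 269/425), (1817/425, 1181/425), (-1202/425, 14/425)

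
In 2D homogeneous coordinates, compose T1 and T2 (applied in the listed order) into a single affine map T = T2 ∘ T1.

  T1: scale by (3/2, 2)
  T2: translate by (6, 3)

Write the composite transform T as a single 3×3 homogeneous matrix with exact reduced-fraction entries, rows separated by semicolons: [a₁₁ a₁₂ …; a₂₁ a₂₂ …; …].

T1 = [3/2 0 0; 0 2 0; 0 0 1]
T2·T1 = [3/2 0 6; 0 2 3; 0 0 1]

T = [3/2 0 6; 0 2 3; 0 0 1]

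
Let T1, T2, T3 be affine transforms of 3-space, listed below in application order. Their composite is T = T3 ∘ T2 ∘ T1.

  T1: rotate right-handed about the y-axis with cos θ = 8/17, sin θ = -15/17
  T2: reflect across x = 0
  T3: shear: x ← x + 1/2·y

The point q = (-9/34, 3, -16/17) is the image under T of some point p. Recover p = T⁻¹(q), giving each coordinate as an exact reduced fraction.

T1 = [8/17 0 -15/17 0; 0 1 0 0; 15/17 0 8/17 0; 0 0 0 1]
T2·T1 = [-8/17 0 15/17 0; 0 1 0 0; 15/17 0 8/17 0; 0 0 0 1]
T3·…·T1 = [-8/17 1/2 15/17 0; 0 1 0 0; 15/17 0 8/17 0; 0 0 0 1]
det M = -1; M⁻¹ = [-8/17 4/17 15/17 0; 0 1 0 0; 15/17 -15/34 8/17 0; 0 0 0 1]
M⁻¹ · (-9/34, 3, -16/17)ᵀ = (0, 3, -2)ᵀ

p = (0, 3, -2)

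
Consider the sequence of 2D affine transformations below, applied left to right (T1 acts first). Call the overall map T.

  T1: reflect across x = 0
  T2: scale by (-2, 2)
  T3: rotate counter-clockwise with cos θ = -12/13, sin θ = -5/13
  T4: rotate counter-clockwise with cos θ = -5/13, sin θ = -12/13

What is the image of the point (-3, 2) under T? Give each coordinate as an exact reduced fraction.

T(p) = (-4, -6)

T1 reflect across x = 0: (-3, 2) → (3, 2)
T2 scale by (-2, 2): (3, 2) → (-6, 4)
T3 rotate counter-clockwise with cos θ = -12/13, sin θ = -5/13: (-6, 4) → (92/13, -18/13)
T4 rotate counter-clockwise with cos θ = -5/13, sin θ = -12/13: (92/13, -18/13) → (-4, -6)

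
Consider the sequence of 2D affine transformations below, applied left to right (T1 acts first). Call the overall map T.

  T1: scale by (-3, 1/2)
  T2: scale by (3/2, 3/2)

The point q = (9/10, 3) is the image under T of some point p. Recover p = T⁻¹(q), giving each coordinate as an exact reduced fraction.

p = (-1/5, 4)

T1 = [-3 0 0; 0 1/2 0; 0 0 1]
T2·T1 = [-9/2 0 0; 0 3/4 0; 0 0 1]
det M = -27/8; M⁻¹ = [-2/9 0 0; 0 4/3 0; 0 0 1]
M⁻¹ · (9/10, 3)ᵀ = (-1/5, 4)ᵀ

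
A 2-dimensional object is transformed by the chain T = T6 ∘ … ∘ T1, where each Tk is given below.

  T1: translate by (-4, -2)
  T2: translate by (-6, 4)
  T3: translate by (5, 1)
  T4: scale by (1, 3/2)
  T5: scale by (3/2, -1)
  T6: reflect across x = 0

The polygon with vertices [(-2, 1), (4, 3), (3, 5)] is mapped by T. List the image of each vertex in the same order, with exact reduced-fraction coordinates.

T1 translate by (-4, -2): (-2, 1) → (-6, -1); (4, 3) → (0, 1); (3, 5) → (-1, 3)
T2 translate by (-6, 4): (-6, -1) → (-12, 3); (0, 1) → (-6, 5); (-1, 3) → (-7, 7)
T3 translate by (5, 1): (-12, 3) → (-7, 4); (-6, 5) → (-1, 6); (-7, 7) → (-2, 8)
T4 scale by (1, 3/2): (-7, 4) → (-7, 6); (-1, 6) → (-1, 9); (-2, 8) → (-2, 12)
T5 scale by (3/2, -1): (-7, 6) → (-21/2, -6); (-1, 9) → (-3/2, -9); (-2, 12) → (-3, -12)
T6 reflect across x = 0: (-21/2, -6) → (21/2, -6); (-3/2, -9) → (3/2, -9); (-3, -12) → (3, -12)

image vertices: (21/2, -6), (3/2, -9), (3, -12)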